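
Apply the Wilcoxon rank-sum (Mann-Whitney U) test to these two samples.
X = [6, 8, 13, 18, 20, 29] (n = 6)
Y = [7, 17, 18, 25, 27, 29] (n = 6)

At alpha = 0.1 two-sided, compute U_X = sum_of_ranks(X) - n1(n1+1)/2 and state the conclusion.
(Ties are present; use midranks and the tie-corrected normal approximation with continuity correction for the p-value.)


Step 1: Combine and sort all 12 observations; assign midranks.
sorted (value, group): (6,X), (7,Y), (8,X), (13,X), (17,Y), (18,X), (18,Y), (20,X), (25,Y), (27,Y), (29,X), (29,Y)
ranks: 6->1, 7->2, 8->3, 13->4, 17->5, 18->6.5, 18->6.5, 20->8, 25->9, 27->10, 29->11.5, 29->11.5
Step 2: Rank sum for X: R1 = 1 + 3 + 4 + 6.5 + 8 + 11.5 = 34.
Step 3: U_X = R1 - n1(n1+1)/2 = 34 - 6*7/2 = 34 - 21 = 13.
       U_Y = n1*n2 - U_X = 36 - 13 = 23.
Step 4: Ties are present, so use the tie-corrected normal approximation (with continuity correction) for the p-value.
Step 5: p-value = 0.469613; compare to alpha = 0.1. fail to reject H0.

U_X = 13, p = 0.469613, fail to reject H0 at alpha = 0.1.


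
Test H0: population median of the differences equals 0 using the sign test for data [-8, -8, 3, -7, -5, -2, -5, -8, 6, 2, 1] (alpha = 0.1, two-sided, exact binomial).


Step 1: Discard zero differences. Original n = 11; n_eff = number of nonzero differences = 11.
Nonzero differences (with sign): -8, -8, +3, -7, -5, -2, -5, -8, +6, +2, +1
Step 2: Count signs: positive = 4, negative = 7.
Step 3: Under H0: P(positive) = 0.5, so the number of positives S ~ Bin(11, 0.5).
Step 4: Two-sided exact p-value = sum of Bin(11,0.5) probabilities at or below the observed probability = 0.548828.
Step 5: alpha = 0.1. fail to reject H0.

n_eff = 11, pos = 4, neg = 7, p = 0.548828, fail to reject H0.


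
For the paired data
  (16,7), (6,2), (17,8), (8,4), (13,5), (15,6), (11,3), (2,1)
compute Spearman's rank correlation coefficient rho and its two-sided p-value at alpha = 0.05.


Step 1: Rank x and y separately (midranks; no ties here).
rank(x): 16->7, 6->2, 17->8, 8->3, 13->5, 15->6, 11->4, 2->1
rank(y): 7->7, 2->2, 8->8, 4->4, 5->5, 6->6, 3->3, 1->1
Step 2: d_i = R_x(i) - R_y(i); compute d_i^2.
  (7-7)^2=0, (2-2)^2=0, (8-8)^2=0, (3-4)^2=1, (5-5)^2=0, (6-6)^2=0, (4-3)^2=1, (1-1)^2=0
sum(d^2) = 2.
Step 3: rho = 1 - 6*2 / (8*(8^2 - 1)) = 1 - 12/504 = 0.976190.
Step 4: Under H0, t = rho * sqrt((n-2)/(1-rho^2)) = 11.0235 ~ t(6).
Step 5: Two-sided p-value from the t-distribution with 6 df = 0.000033.
Step 6: alpha = 0.05. reject H0.

rho = 0.9762, p = 0.000033, reject H0 at alpha = 0.05.


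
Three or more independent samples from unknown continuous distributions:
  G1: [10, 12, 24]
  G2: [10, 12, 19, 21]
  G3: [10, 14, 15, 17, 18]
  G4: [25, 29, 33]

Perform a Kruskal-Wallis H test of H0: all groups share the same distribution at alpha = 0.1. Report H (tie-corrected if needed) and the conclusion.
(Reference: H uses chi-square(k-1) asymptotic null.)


Step 1: Combine all N = 15 observations and assign midranks.
sorted (value, group, rank): (10,G1,2), (10,G2,2), (10,G3,2), (12,G1,4.5), (12,G2,4.5), (14,G3,6), (15,G3,7), (17,G3,8), (18,G3,9), (19,G2,10), (21,G2,11), (24,G1,12), (25,G4,13), (29,G4,14), (33,G4,15)
Step 2: Sum ranks within each group.
R_1 = 18.5 (n_1 = 3)
R_2 = 27.5 (n_2 = 4)
R_3 = 32 (n_3 = 5)
R_4 = 42 (n_4 = 3)
Step 3: H = 12/(N(N+1)) * sum(R_i^2/n_i) - 3(N+1)
     = 12/(15*16) * (18.5^2/3 + 27.5^2/4 + 32^2/5 + 42^2/3) - 3*16
     = 0.050000 * 1095.95 - 48
     = 6.797292.
Step 4: Ties present; correction factor C = 1 - 30/(15^3 - 15) = 0.991071. Corrected H = 6.797292 / 0.991071 = 6.858529.
Step 5: Under H0, H ~ chi^2(3); p-value = 0.076546.
Step 6: alpha = 0.1. reject H0.

H = 6.8585, df = 3, p = 0.076546, reject H0.


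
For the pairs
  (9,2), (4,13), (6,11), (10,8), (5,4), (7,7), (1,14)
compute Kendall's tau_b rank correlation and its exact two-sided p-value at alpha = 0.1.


Step 1: Enumerate the 21 unordered pairs (i,j) with i<j and classify each by sign(x_j-x_i) * sign(y_j-y_i).
  (1,2):dx=-5,dy=+11->D; (1,3):dx=-3,dy=+9->D; (1,4):dx=+1,dy=+6->C; (1,5):dx=-4,dy=+2->D
  (1,6):dx=-2,dy=+5->D; (1,7):dx=-8,dy=+12->D; (2,3):dx=+2,dy=-2->D; (2,4):dx=+6,dy=-5->D
  (2,5):dx=+1,dy=-9->D; (2,6):dx=+3,dy=-6->D; (2,7):dx=-3,dy=+1->D; (3,4):dx=+4,dy=-3->D
  (3,5):dx=-1,dy=-7->C; (3,6):dx=+1,dy=-4->D; (3,7):dx=-5,dy=+3->D; (4,5):dx=-5,dy=-4->C
  (4,6):dx=-3,dy=-1->C; (4,7):dx=-9,dy=+6->D; (5,6):dx=+2,dy=+3->C; (5,7):dx=-4,dy=+10->D
  (6,7):dx=-6,dy=+7->D
Step 2: C = 5, D = 16, total pairs = 21.
Step 3: tau = (C - D)/(n(n-1)/2) = (5 - 16)/21 = -0.523810.
Step 4: Exact two-sided p-value (enumerate n! = 5040 permutations of y under H0): p = 0.136111.
Step 5: alpha = 0.1. fail to reject H0.

tau_b = -0.5238 (C=5, D=16), p = 0.136111, fail to reject H0.


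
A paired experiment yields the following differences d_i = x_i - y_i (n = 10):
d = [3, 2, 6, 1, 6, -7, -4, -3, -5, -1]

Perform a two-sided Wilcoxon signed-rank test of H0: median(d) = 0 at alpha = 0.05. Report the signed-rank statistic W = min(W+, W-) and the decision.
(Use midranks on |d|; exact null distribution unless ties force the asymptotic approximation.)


Step 1: Drop any zero differences (none here) and take |d_i|.
|d| = [3, 2, 6, 1, 6, 7, 4, 3, 5, 1]
Step 2: Midrank |d_i| (ties get averaged ranks).
ranks: |3|->4.5, |2|->3, |6|->8.5, |1|->1.5, |6|->8.5, |7|->10, |4|->6, |3|->4.5, |5|->7, |1|->1.5
Step 3: Attach original signs; sum ranks with positive sign and with negative sign.
W+ = 4.5 + 3 + 8.5 + 1.5 + 8.5 = 26
W- = 10 + 6 + 4.5 + 7 + 1.5 = 29
(Check: W+ + W- = 55 should equal n(n+1)/2 = 55.)
Step 4: Test statistic W = min(W+, W-) = 26.
Step 5: Ties in |d|, so use the tie-corrected normal approximation.
        E[W] = n(n+1)/4 = 10*11/4 = 27.5.
        Tie groups: |d|=1 (t=2), |d|=3 (t=2), |d|=6 (t=2); sum(t^3 - t) = 18.
        Var[W] = n(n+1)(2n+1)/24 - sum(t^3-t)/48 = 2310/24 - 18/48 = 95.875.
        z = (W - E[W]) / sqrt(Var[W]) = (26 - 27.5) / 9.7916 = -0.1532.
        Two-sided p = 2*Phi(z) = 0.878246.
Step 6: alpha = 0.05. fail to reject H0.

W+ = 26, W- = 29, W = min = 26, p = 0.878246, fail to reject H0.


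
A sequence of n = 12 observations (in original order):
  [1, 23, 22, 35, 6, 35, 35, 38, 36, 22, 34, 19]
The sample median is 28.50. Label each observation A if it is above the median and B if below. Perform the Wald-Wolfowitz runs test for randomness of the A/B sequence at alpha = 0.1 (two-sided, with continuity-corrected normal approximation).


Step 1: Compute median = 28.50; label A = above, B = below.
Labels in order: BBBABAAAABAB  (n_A = 6, n_B = 6)
Step 2: Count runs R = 7.
Step 3: Under H0 (random ordering), E[R] = 2*n_A*n_B/(n_A+n_B) + 1 = 2*6*6/12 + 1 = 7.0000.
        Var[R] = 2*n_A*n_B*(2*n_A*n_B - n_A - n_B) / ((n_A+n_B)^2 * (n_A+n_B-1)) = 4320/1584 = 2.7273.
        SD[R] = 1.6514.
Step 4: R = E[R], so z = 0 with no continuity correction.
Step 5: Two-sided p-value via normal approximation = 2*(1 - Phi(|z|)) = 1.000000.
Step 6: alpha = 0.1. fail to reject H0.

R = 7, z = 0.0000, p = 1.000000, fail to reject H0.


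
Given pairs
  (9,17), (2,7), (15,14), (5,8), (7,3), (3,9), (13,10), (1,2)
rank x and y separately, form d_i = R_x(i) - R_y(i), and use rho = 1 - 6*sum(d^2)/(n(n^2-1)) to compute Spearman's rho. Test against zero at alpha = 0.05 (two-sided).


Step 1: Rank x and y separately (midranks; no ties here).
rank(x): 9->6, 2->2, 15->8, 5->4, 7->5, 3->3, 13->7, 1->1
rank(y): 17->8, 7->3, 14->7, 8->4, 3->2, 9->5, 10->6, 2->1
Step 2: d_i = R_x(i) - R_y(i); compute d_i^2.
  (6-8)^2=4, (2-3)^2=1, (8-7)^2=1, (4-4)^2=0, (5-2)^2=9, (3-5)^2=4, (7-6)^2=1, (1-1)^2=0
sum(d^2) = 20.
Step 3: rho = 1 - 6*20 / (8*(8^2 - 1)) = 1 - 120/504 = 0.761905.
Step 4: Under H0, t = rho * sqrt((n-2)/(1-rho^2)) = 2.8814 ~ t(6).
Step 5: Two-sided p-value from the t-distribution with 6 df = 0.028005.
Step 6: alpha = 0.05. reject H0.

rho = 0.7619, p = 0.028005, reject H0 at alpha = 0.05.


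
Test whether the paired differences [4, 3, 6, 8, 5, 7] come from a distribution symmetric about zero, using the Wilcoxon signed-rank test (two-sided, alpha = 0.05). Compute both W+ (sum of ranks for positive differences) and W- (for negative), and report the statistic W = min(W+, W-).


Step 1: Drop any zero differences (none here) and take |d_i|.
|d| = [4, 3, 6, 8, 5, 7]
Step 2: Midrank |d_i| (ties get averaged ranks).
ranks: |4|->2, |3|->1, |6|->4, |8|->6, |5|->3, |7|->5
Step 3: Attach original signs; sum ranks with positive sign and with negative sign.
W+ = 2 + 1 + 4 + 6 + 3 + 5 = 21
W- = 0 = 0
(Check: W+ + W- = 21 should equal n(n+1)/2 = 21.)
Step 4: Test statistic W = min(W+, W-) = 0.
Step 5: No ties, so the exact null distribution over the 2^6 = 64 sign assignments gives the two-sided p-value = 0.031250.
Step 6: alpha = 0.05. reject H0.

W+ = 21, W- = 0, W = min = 0, p = 0.031250, reject H0.


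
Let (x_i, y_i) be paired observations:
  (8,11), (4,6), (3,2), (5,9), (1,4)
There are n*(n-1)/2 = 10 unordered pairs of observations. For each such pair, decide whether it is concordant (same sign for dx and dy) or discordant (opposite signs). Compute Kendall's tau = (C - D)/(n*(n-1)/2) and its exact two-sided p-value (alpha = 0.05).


Step 1: Enumerate the 10 unordered pairs (i,j) with i<j and classify each by sign(x_j-x_i) * sign(y_j-y_i).
  (1,2):dx=-4,dy=-5->C; (1,3):dx=-5,dy=-9->C; (1,4):dx=-3,dy=-2->C; (1,5):dx=-7,dy=-7->C
  (2,3):dx=-1,dy=-4->C; (2,4):dx=+1,dy=+3->C; (2,5):dx=-3,dy=-2->C; (3,4):dx=+2,dy=+7->C
  (3,5):dx=-2,dy=+2->D; (4,5):dx=-4,dy=-5->C
Step 2: C = 9, D = 1, total pairs = 10.
Step 3: tau = (C - D)/(n(n-1)/2) = (9 - 1)/10 = 0.800000.
Step 4: Exact two-sided p-value (enumerate n! = 120 permutations of y under H0): p = 0.083333.
Step 5: alpha = 0.05. fail to reject H0.

tau_b = 0.8000 (C=9, D=1), p = 0.083333, fail to reject H0.


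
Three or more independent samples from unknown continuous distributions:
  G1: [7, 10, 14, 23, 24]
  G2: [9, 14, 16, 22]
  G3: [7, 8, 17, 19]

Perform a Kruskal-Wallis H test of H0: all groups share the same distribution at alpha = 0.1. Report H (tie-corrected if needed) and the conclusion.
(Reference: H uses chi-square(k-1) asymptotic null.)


Step 1: Combine all N = 13 observations and assign midranks.
sorted (value, group, rank): (7,G1,1.5), (7,G3,1.5), (8,G3,3), (9,G2,4), (10,G1,5), (14,G1,6.5), (14,G2,6.5), (16,G2,8), (17,G3,9), (19,G3,10), (22,G2,11), (23,G1,12), (24,G1,13)
Step 2: Sum ranks within each group.
R_1 = 38 (n_1 = 5)
R_2 = 29.5 (n_2 = 4)
R_3 = 23.5 (n_3 = 4)
Step 3: H = 12/(N(N+1)) * sum(R_i^2/n_i) - 3(N+1)
     = 12/(13*14) * (38^2/5 + 29.5^2/4 + 23.5^2/4) - 3*14
     = 0.065934 * 644.425 - 42
     = 0.489560.
Step 4: Ties present; correction factor C = 1 - 12/(13^3 - 13) = 0.994505. Corrected H = 0.489560 / 0.994505 = 0.492265.
Step 5: Under H0, H ~ chi^2(2); p-value = 0.781819.
Step 6: alpha = 0.1. fail to reject H0.

H = 0.4923, df = 2, p = 0.781819, fail to reject H0.


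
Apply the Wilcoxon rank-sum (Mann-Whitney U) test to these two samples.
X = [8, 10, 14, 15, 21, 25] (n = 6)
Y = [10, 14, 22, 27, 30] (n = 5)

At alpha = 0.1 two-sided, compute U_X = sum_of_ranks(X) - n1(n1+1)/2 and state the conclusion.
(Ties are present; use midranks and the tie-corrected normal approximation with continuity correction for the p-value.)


Step 1: Combine and sort all 11 observations; assign midranks.
sorted (value, group): (8,X), (10,X), (10,Y), (14,X), (14,Y), (15,X), (21,X), (22,Y), (25,X), (27,Y), (30,Y)
ranks: 8->1, 10->2.5, 10->2.5, 14->4.5, 14->4.5, 15->6, 21->7, 22->8, 25->9, 27->10, 30->11
Step 2: Rank sum for X: R1 = 1 + 2.5 + 4.5 + 6 + 7 + 9 = 30.
Step 3: U_X = R1 - n1(n1+1)/2 = 30 - 6*7/2 = 30 - 21 = 9.
       U_Y = n1*n2 - U_X = 30 - 9 = 21.
Step 4: Ties are present, so use the tie-corrected normal approximation (with continuity correction) for the p-value.
Step 5: p-value = 0.313093; compare to alpha = 0.1. fail to reject H0.

U_X = 9, p = 0.313093, fail to reject H0 at alpha = 0.1.


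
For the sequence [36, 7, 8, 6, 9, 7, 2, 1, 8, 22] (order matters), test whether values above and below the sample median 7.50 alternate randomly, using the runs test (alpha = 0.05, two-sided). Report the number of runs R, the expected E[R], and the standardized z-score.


Step 1: Compute median = 7.50; label A = above, B = below.
Labels in order: ABABABBBAA  (n_A = 5, n_B = 5)
Step 2: Count runs R = 7.
Step 3: Under H0 (random ordering), E[R] = 2*n_A*n_B/(n_A+n_B) + 1 = 2*5*5/10 + 1 = 6.0000.
        Var[R] = 2*n_A*n_B*(2*n_A*n_B - n_A - n_B) / ((n_A+n_B)^2 * (n_A+n_B-1)) = 2000/900 = 2.2222.
        SD[R] = 1.4907.
Step 4: Continuity-corrected z = (R - 0.5 - E[R]) / SD[R] = (7 - 0.5 - 6.0000) / 1.4907 = 0.3354.
Step 5: Two-sided p-value via normal approximation = 2*(1 - Phi(|z|)) = 0.737316.
Step 6: alpha = 0.05. fail to reject H0.

R = 7, z = 0.3354, p = 0.737316, fail to reject H0.


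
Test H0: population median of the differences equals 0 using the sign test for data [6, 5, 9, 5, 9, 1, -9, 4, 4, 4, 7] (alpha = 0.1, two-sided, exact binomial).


Step 1: Discard zero differences. Original n = 11; n_eff = number of nonzero differences = 11.
Nonzero differences (with sign): +6, +5, +9, +5, +9, +1, -9, +4, +4, +4, +7
Step 2: Count signs: positive = 10, negative = 1.
Step 3: Under H0: P(positive) = 0.5, so the number of positives S ~ Bin(11, 0.5).
Step 4: Two-sided exact p-value = sum of Bin(11,0.5) probabilities at or below the observed probability = 0.011719.
Step 5: alpha = 0.1. reject H0.

n_eff = 11, pos = 10, neg = 1, p = 0.011719, reject H0.


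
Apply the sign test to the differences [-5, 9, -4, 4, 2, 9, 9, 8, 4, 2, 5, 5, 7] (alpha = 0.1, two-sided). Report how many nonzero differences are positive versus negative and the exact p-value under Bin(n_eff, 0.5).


Step 1: Discard zero differences. Original n = 13; n_eff = number of nonzero differences = 13.
Nonzero differences (with sign): -5, +9, -4, +4, +2, +9, +9, +8, +4, +2, +5, +5, +7
Step 2: Count signs: positive = 11, negative = 2.
Step 3: Under H0: P(positive) = 0.5, so the number of positives S ~ Bin(13, 0.5).
Step 4: Two-sided exact p-value = sum of Bin(13,0.5) probabilities at or below the observed probability = 0.022461.
Step 5: alpha = 0.1. reject H0.

n_eff = 13, pos = 11, neg = 2, p = 0.022461, reject H0.


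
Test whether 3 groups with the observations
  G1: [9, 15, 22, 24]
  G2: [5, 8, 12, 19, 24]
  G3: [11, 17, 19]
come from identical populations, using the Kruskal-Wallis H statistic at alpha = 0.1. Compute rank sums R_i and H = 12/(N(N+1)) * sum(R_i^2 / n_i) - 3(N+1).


Step 1: Combine all N = 12 observations and assign midranks.
sorted (value, group, rank): (5,G2,1), (8,G2,2), (9,G1,3), (11,G3,4), (12,G2,5), (15,G1,6), (17,G3,7), (19,G2,8.5), (19,G3,8.5), (22,G1,10), (24,G1,11.5), (24,G2,11.5)
Step 2: Sum ranks within each group.
R_1 = 30.5 (n_1 = 4)
R_2 = 28 (n_2 = 5)
R_3 = 19.5 (n_3 = 3)
Step 3: H = 12/(N(N+1)) * sum(R_i^2/n_i) - 3(N+1)
     = 12/(12*13) * (30.5^2/4 + 28^2/5 + 19.5^2/3) - 3*13
     = 0.076923 * 516.112 - 39
     = 0.700962.
Step 4: Ties present; correction factor C = 1 - 12/(12^3 - 12) = 0.993007. Corrected H = 0.700962 / 0.993007 = 0.705898.
Step 5: Under H0, H ~ chi^2(2); p-value = 0.702613.
Step 6: alpha = 0.1. fail to reject H0.

H = 0.7059, df = 2, p = 0.702613, fail to reject H0.


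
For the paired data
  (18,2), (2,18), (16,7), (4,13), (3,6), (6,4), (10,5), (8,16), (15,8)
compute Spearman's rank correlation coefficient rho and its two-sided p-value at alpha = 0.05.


Step 1: Rank x and y separately (midranks; no ties here).
rank(x): 18->9, 2->1, 16->8, 4->3, 3->2, 6->4, 10->6, 8->5, 15->7
rank(y): 2->1, 18->9, 7->5, 13->7, 6->4, 4->2, 5->3, 16->8, 8->6
Step 2: d_i = R_x(i) - R_y(i); compute d_i^2.
  (9-1)^2=64, (1-9)^2=64, (8-5)^2=9, (3-7)^2=16, (2-4)^2=4, (4-2)^2=4, (6-3)^2=9, (5-8)^2=9, (7-6)^2=1
sum(d^2) = 180.
Step 3: rho = 1 - 6*180 / (9*(9^2 - 1)) = 1 - 1080/720 = -0.500000.
Step 4: Under H0, t = rho * sqrt((n-2)/(1-rho^2)) = -1.5275 ~ t(7).
Step 5: Two-sided p-value from the t-distribution with 7 df = 0.170471.
Step 6: alpha = 0.05. fail to reject H0.

rho = -0.5000, p = 0.170471, fail to reject H0 at alpha = 0.05.


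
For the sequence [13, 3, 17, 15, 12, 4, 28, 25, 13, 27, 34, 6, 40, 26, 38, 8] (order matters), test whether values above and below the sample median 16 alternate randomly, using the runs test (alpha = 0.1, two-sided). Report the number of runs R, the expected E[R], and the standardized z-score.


Step 1: Compute median = 16; label A = above, B = below.
Labels in order: BBABBBAABAABAAAB  (n_A = 8, n_B = 8)
Step 2: Count runs R = 9.
Step 3: Under H0 (random ordering), E[R] = 2*n_A*n_B/(n_A+n_B) + 1 = 2*8*8/16 + 1 = 9.0000.
        Var[R] = 2*n_A*n_B*(2*n_A*n_B - n_A - n_B) / ((n_A+n_B)^2 * (n_A+n_B-1)) = 14336/3840 = 3.7333.
        SD[R] = 1.9322.
Step 4: R = E[R], so z = 0 with no continuity correction.
Step 5: Two-sided p-value via normal approximation = 2*(1 - Phi(|z|)) = 1.000000.
Step 6: alpha = 0.1. fail to reject H0.

R = 9, z = 0.0000, p = 1.000000, fail to reject H0.


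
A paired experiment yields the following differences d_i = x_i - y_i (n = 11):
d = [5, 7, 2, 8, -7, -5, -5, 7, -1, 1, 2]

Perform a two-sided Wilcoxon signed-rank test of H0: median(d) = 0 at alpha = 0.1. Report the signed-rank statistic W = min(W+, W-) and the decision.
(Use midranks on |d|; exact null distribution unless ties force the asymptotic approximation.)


Step 1: Drop any zero differences (none here) and take |d_i|.
|d| = [5, 7, 2, 8, 7, 5, 5, 7, 1, 1, 2]
Step 2: Midrank |d_i| (ties get averaged ranks).
ranks: |5|->6, |7|->9, |2|->3.5, |8|->11, |7|->9, |5|->6, |5|->6, |7|->9, |1|->1.5, |1|->1.5, |2|->3.5
Step 3: Attach original signs; sum ranks with positive sign and with negative sign.
W+ = 6 + 9 + 3.5 + 11 + 9 + 1.5 + 3.5 = 43.5
W- = 9 + 6 + 6 + 1.5 = 22.5
(Check: W+ + W- = 66 should equal n(n+1)/2 = 66.)
Step 4: Test statistic W = min(W+, W-) = 22.5.
Step 5: Ties in |d|, so use the tie-corrected normal approximation.
        E[W] = n(n+1)/4 = 11*12/4 = 33.
        Tie groups: |d|=1 (t=2), |d|=2 (t=2), |d|=5 (t=3), |d|=7 (t=3); sum(t^3 - t) = 60.
        Var[W] = n(n+1)(2n+1)/24 - sum(t^3-t)/48 = 3036/24 - 60/48 = 125.25.
        z = (W - E[W]) / sqrt(Var[W]) = (22.5 - 33) / 11.1915 = -0.9382.
        Two-sided p = 2*Phi(z) = 0.348136.
Step 6: alpha = 0.1. fail to reject H0.

W+ = 43.5, W- = 22.5, W = min = 22.5, p = 0.348136, fail to reject H0.


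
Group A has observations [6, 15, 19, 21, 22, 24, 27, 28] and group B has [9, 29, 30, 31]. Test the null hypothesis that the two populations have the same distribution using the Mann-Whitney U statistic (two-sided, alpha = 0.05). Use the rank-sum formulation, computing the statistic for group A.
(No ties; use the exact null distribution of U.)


Step 1: Combine and sort all 12 observations; assign midranks.
sorted (value, group): (6,X), (9,Y), (15,X), (19,X), (21,X), (22,X), (24,X), (27,X), (28,X), (29,Y), (30,Y), (31,Y)
ranks: 6->1, 9->2, 15->3, 19->4, 21->5, 22->6, 24->7, 27->8, 28->9, 29->10, 30->11, 31->12
Step 2: Rank sum for X: R1 = 1 + 3 + 4 + 5 + 6 + 7 + 8 + 9 = 43.
Step 3: U_X = R1 - n1(n1+1)/2 = 43 - 8*9/2 = 43 - 36 = 7.
       U_Y = n1*n2 - U_X = 32 - 7 = 25.
Step 4: No ties, so the exact null distribution of U (based on enumerating the C(12,8) = 495 equally likely rank assignments) gives the two-sided p-value.
Step 5: p-value = 0.153535; compare to alpha = 0.05. fail to reject H0.

U_X = 7, p = 0.153535, fail to reject H0 at alpha = 0.05.


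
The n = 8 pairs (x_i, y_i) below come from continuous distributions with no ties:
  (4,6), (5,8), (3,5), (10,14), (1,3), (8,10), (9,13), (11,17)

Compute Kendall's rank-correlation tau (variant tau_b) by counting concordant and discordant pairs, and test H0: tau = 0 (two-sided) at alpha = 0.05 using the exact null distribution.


Step 1: Enumerate the 28 unordered pairs (i,j) with i<j and classify each by sign(x_j-x_i) * sign(y_j-y_i).
  (1,2):dx=+1,dy=+2->C; (1,3):dx=-1,dy=-1->C; (1,4):dx=+6,dy=+8->C; (1,5):dx=-3,dy=-3->C
  (1,6):dx=+4,dy=+4->C; (1,7):dx=+5,dy=+7->C; (1,8):dx=+7,dy=+11->C; (2,3):dx=-2,dy=-3->C
  (2,4):dx=+5,dy=+6->C; (2,5):dx=-4,dy=-5->C; (2,6):dx=+3,dy=+2->C; (2,7):dx=+4,dy=+5->C
  (2,8):dx=+6,dy=+9->C; (3,4):dx=+7,dy=+9->C; (3,5):dx=-2,dy=-2->C; (3,6):dx=+5,dy=+5->C
  (3,7):dx=+6,dy=+8->C; (3,8):dx=+8,dy=+12->C; (4,5):dx=-9,dy=-11->C; (4,6):dx=-2,dy=-4->C
  (4,7):dx=-1,dy=-1->C; (4,8):dx=+1,dy=+3->C; (5,6):dx=+7,dy=+7->C; (5,7):dx=+8,dy=+10->C
  (5,8):dx=+10,dy=+14->C; (6,7):dx=+1,dy=+3->C; (6,8):dx=+3,dy=+7->C; (7,8):dx=+2,dy=+4->C
Step 2: C = 28, D = 0, total pairs = 28.
Step 3: tau = (C - D)/(n(n-1)/2) = (28 - 0)/28 = 1.000000.
Step 4: Exact two-sided p-value (enumerate n! = 40320 permutations of y under H0): p = 0.000050.
Step 5: alpha = 0.05. reject H0.

tau_b = 1.0000 (C=28, D=0), p = 0.000050, reject H0.


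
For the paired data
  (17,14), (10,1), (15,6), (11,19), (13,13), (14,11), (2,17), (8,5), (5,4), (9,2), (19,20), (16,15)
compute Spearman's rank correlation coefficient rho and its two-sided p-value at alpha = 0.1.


Step 1: Rank x and y separately (midranks; no ties here).
rank(x): 17->11, 10->5, 15->9, 11->6, 13->7, 14->8, 2->1, 8->3, 5->2, 9->4, 19->12, 16->10
rank(y): 14->8, 1->1, 6->5, 19->11, 13->7, 11->6, 17->10, 5->4, 4->3, 2->2, 20->12, 15->9
Step 2: d_i = R_x(i) - R_y(i); compute d_i^2.
  (11-8)^2=9, (5-1)^2=16, (9-5)^2=16, (6-11)^2=25, (7-7)^2=0, (8-6)^2=4, (1-10)^2=81, (3-4)^2=1, (2-3)^2=1, (4-2)^2=4, (12-12)^2=0, (10-9)^2=1
sum(d^2) = 158.
Step 3: rho = 1 - 6*158 / (12*(12^2 - 1)) = 1 - 948/1716 = 0.447552.
Step 4: Under H0, t = rho * sqrt((n-2)/(1-rho^2)) = 1.5826 ~ t(10).
Step 5: Two-sided p-value from the t-distribution with 10 df = 0.144586.
Step 6: alpha = 0.1. fail to reject H0.

rho = 0.4476, p = 0.144586, fail to reject H0 at alpha = 0.1.


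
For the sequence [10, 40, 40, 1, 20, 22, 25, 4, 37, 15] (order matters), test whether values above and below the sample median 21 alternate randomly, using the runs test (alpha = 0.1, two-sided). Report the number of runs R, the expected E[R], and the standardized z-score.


Step 1: Compute median = 21; label A = above, B = below.
Labels in order: BAABBAABAB  (n_A = 5, n_B = 5)
Step 2: Count runs R = 7.
Step 3: Under H0 (random ordering), E[R] = 2*n_A*n_B/(n_A+n_B) + 1 = 2*5*5/10 + 1 = 6.0000.
        Var[R] = 2*n_A*n_B*(2*n_A*n_B - n_A - n_B) / ((n_A+n_B)^2 * (n_A+n_B-1)) = 2000/900 = 2.2222.
        SD[R] = 1.4907.
Step 4: Continuity-corrected z = (R - 0.5 - E[R]) / SD[R] = (7 - 0.5 - 6.0000) / 1.4907 = 0.3354.
Step 5: Two-sided p-value via normal approximation = 2*(1 - Phi(|z|)) = 0.737316.
Step 6: alpha = 0.1. fail to reject H0.

R = 7, z = 0.3354, p = 0.737316, fail to reject H0.


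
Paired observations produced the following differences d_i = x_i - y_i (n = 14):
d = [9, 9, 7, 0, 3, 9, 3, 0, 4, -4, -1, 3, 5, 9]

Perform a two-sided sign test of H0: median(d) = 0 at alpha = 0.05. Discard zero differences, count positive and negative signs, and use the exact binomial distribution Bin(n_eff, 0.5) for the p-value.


Step 1: Discard zero differences. Original n = 14; n_eff = number of nonzero differences = 12.
Nonzero differences (with sign): +9, +9, +7, +3, +9, +3, +4, -4, -1, +3, +5, +9
Step 2: Count signs: positive = 10, negative = 2.
Step 3: Under H0: P(positive) = 0.5, so the number of positives S ~ Bin(12, 0.5).
Step 4: Two-sided exact p-value = sum of Bin(12,0.5) probabilities at or below the observed probability = 0.038574.
Step 5: alpha = 0.05. reject H0.

n_eff = 12, pos = 10, neg = 2, p = 0.038574, reject H0.


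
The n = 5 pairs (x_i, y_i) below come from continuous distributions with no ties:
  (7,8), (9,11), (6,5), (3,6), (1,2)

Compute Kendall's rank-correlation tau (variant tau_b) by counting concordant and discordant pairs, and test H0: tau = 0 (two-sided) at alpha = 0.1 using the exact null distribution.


Step 1: Enumerate the 10 unordered pairs (i,j) with i<j and classify each by sign(x_j-x_i) * sign(y_j-y_i).
  (1,2):dx=+2,dy=+3->C; (1,3):dx=-1,dy=-3->C; (1,4):dx=-4,dy=-2->C; (1,5):dx=-6,dy=-6->C
  (2,3):dx=-3,dy=-6->C; (2,4):dx=-6,dy=-5->C; (2,5):dx=-8,dy=-9->C; (3,4):dx=-3,dy=+1->D
  (3,5):dx=-5,dy=-3->C; (4,5):dx=-2,dy=-4->C
Step 2: C = 9, D = 1, total pairs = 10.
Step 3: tau = (C - D)/(n(n-1)/2) = (9 - 1)/10 = 0.800000.
Step 4: Exact two-sided p-value (enumerate n! = 120 permutations of y under H0): p = 0.083333.
Step 5: alpha = 0.1. reject H0.

tau_b = 0.8000 (C=9, D=1), p = 0.083333, reject H0.


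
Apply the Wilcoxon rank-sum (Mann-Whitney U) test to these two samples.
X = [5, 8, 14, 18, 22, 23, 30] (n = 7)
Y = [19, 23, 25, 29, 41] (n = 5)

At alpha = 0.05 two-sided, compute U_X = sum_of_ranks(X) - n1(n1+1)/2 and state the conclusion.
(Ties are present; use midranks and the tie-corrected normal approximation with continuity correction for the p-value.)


Step 1: Combine and sort all 12 observations; assign midranks.
sorted (value, group): (5,X), (8,X), (14,X), (18,X), (19,Y), (22,X), (23,X), (23,Y), (25,Y), (29,Y), (30,X), (41,Y)
ranks: 5->1, 8->2, 14->3, 18->4, 19->5, 22->6, 23->7.5, 23->7.5, 25->9, 29->10, 30->11, 41->12
Step 2: Rank sum for X: R1 = 1 + 2 + 3 + 4 + 6 + 7.5 + 11 = 34.5.
Step 3: U_X = R1 - n1(n1+1)/2 = 34.5 - 7*8/2 = 34.5 - 28 = 6.5.
       U_Y = n1*n2 - U_X = 35 - 6.5 = 28.5.
Step 4: Ties are present, so use the tie-corrected normal approximation (with continuity correction) for the p-value.
Step 5: p-value = 0.087602; compare to alpha = 0.05. fail to reject H0.

U_X = 6.5, p = 0.087602, fail to reject H0 at alpha = 0.05.


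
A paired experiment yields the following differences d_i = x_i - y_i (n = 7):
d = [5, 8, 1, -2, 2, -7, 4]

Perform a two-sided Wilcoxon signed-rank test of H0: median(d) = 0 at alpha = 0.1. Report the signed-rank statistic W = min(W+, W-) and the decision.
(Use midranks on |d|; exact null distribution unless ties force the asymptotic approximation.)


Step 1: Drop any zero differences (none here) and take |d_i|.
|d| = [5, 8, 1, 2, 2, 7, 4]
Step 2: Midrank |d_i| (ties get averaged ranks).
ranks: |5|->5, |8|->7, |1|->1, |2|->2.5, |2|->2.5, |7|->6, |4|->4
Step 3: Attach original signs; sum ranks with positive sign and with negative sign.
W+ = 5 + 7 + 1 + 2.5 + 4 = 19.5
W- = 2.5 + 6 = 8.5
(Check: W+ + W- = 28 should equal n(n+1)/2 = 28.)
Step 4: Test statistic W = min(W+, W-) = 8.5.
Step 5: Ties in |d|, so use the tie-corrected normal approximation.
        E[W] = n(n+1)/4 = 7*8/4 = 14.
        Tie groups: |d|=2 (t=2); sum(t^3 - t) = 6.
        Var[W] = n(n+1)(2n+1)/24 - sum(t^3-t)/48 = 840/24 - 6/48 = 34.875.
        z = (W - E[W]) / sqrt(Var[W]) = (8.5 - 14) / 5.9055 = -0.9313.
        Two-sided p = 2*Phi(z) = 0.351681.
Step 6: alpha = 0.1. fail to reject H0.

W+ = 19.5, W- = 8.5, W = min = 8.5, p = 0.351681, fail to reject H0.


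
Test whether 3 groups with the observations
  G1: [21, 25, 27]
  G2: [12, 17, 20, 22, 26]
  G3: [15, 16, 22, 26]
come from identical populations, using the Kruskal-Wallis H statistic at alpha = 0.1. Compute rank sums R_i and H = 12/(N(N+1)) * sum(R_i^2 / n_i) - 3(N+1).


Step 1: Combine all N = 12 observations and assign midranks.
sorted (value, group, rank): (12,G2,1), (15,G3,2), (16,G3,3), (17,G2,4), (20,G2,5), (21,G1,6), (22,G2,7.5), (22,G3,7.5), (25,G1,9), (26,G2,10.5), (26,G3,10.5), (27,G1,12)
Step 2: Sum ranks within each group.
R_1 = 27 (n_1 = 3)
R_2 = 28 (n_2 = 5)
R_3 = 23 (n_3 = 4)
Step 3: H = 12/(N(N+1)) * sum(R_i^2/n_i) - 3(N+1)
     = 12/(12*13) * (27^2/3 + 28^2/5 + 23^2/4) - 3*13
     = 0.076923 * 532.05 - 39
     = 1.926923.
Step 4: Ties present; correction factor C = 1 - 12/(12^3 - 12) = 0.993007. Corrected H = 1.926923 / 0.993007 = 1.940493.
Step 5: Under H0, H ~ chi^2(2); p-value = 0.378990.
Step 6: alpha = 0.1. fail to reject H0.

H = 1.9405, df = 2, p = 0.378990, fail to reject H0.


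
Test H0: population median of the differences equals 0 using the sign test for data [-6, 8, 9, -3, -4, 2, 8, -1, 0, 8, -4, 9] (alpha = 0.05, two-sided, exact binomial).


Step 1: Discard zero differences. Original n = 12; n_eff = number of nonzero differences = 11.
Nonzero differences (with sign): -6, +8, +9, -3, -4, +2, +8, -1, +8, -4, +9
Step 2: Count signs: positive = 6, negative = 5.
Step 3: Under H0: P(positive) = 0.5, so the number of positives S ~ Bin(11, 0.5).
Step 4: Two-sided exact p-value = sum of Bin(11,0.5) probabilities at or below the observed probability = 1.000000.
Step 5: alpha = 0.05. fail to reject H0.

n_eff = 11, pos = 6, neg = 5, p = 1.000000, fail to reject H0.


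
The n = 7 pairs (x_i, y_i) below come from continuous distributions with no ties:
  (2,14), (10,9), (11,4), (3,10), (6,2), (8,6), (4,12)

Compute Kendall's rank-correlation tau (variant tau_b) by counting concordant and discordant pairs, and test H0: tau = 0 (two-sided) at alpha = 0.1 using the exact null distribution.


Step 1: Enumerate the 21 unordered pairs (i,j) with i<j and classify each by sign(x_j-x_i) * sign(y_j-y_i).
  (1,2):dx=+8,dy=-5->D; (1,3):dx=+9,dy=-10->D; (1,4):dx=+1,dy=-4->D; (1,5):dx=+4,dy=-12->D
  (1,6):dx=+6,dy=-8->D; (1,7):dx=+2,dy=-2->D; (2,3):dx=+1,dy=-5->D; (2,4):dx=-7,dy=+1->D
  (2,5):dx=-4,dy=-7->C; (2,6):dx=-2,dy=-3->C; (2,7):dx=-6,dy=+3->D; (3,4):dx=-8,dy=+6->D
  (3,5):dx=-5,dy=-2->C; (3,6):dx=-3,dy=+2->D; (3,7):dx=-7,dy=+8->D; (4,5):dx=+3,dy=-8->D
  (4,6):dx=+5,dy=-4->D; (4,7):dx=+1,dy=+2->C; (5,6):dx=+2,dy=+4->C; (5,7):dx=-2,dy=+10->D
  (6,7):dx=-4,dy=+6->D
Step 2: C = 5, D = 16, total pairs = 21.
Step 3: tau = (C - D)/(n(n-1)/2) = (5 - 16)/21 = -0.523810.
Step 4: Exact two-sided p-value (enumerate n! = 5040 permutations of y under H0): p = 0.136111.
Step 5: alpha = 0.1. fail to reject H0.

tau_b = -0.5238 (C=5, D=16), p = 0.136111, fail to reject H0.


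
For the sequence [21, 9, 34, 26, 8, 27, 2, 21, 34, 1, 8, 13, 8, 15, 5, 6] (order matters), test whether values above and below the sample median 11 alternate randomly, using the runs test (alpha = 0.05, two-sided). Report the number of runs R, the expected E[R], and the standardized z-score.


Step 1: Compute median = 11; label A = above, B = below.
Labels in order: ABAABABAABBABABB  (n_A = 8, n_B = 8)
Step 2: Count runs R = 12.
Step 3: Under H0 (random ordering), E[R] = 2*n_A*n_B/(n_A+n_B) + 1 = 2*8*8/16 + 1 = 9.0000.
        Var[R] = 2*n_A*n_B*(2*n_A*n_B - n_A - n_B) / ((n_A+n_B)^2 * (n_A+n_B-1)) = 14336/3840 = 3.7333.
        SD[R] = 1.9322.
Step 4: Continuity-corrected z = (R - 0.5 - E[R]) / SD[R] = (12 - 0.5 - 9.0000) / 1.9322 = 1.2939.
Step 5: Two-sided p-value via normal approximation = 2*(1 - Phi(|z|)) = 0.195709.
Step 6: alpha = 0.05. fail to reject H0.

R = 12, z = 1.2939, p = 0.195709, fail to reject H0.


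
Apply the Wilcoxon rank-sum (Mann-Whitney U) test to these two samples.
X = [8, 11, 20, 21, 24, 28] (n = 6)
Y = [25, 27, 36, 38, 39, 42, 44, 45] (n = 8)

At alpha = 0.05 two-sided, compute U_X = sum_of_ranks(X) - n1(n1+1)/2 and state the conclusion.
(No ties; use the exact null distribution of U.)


Step 1: Combine and sort all 14 observations; assign midranks.
sorted (value, group): (8,X), (11,X), (20,X), (21,X), (24,X), (25,Y), (27,Y), (28,X), (36,Y), (38,Y), (39,Y), (42,Y), (44,Y), (45,Y)
ranks: 8->1, 11->2, 20->3, 21->4, 24->5, 25->6, 27->7, 28->8, 36->9, 38->10, 39->11, 42->12, 44->13, 45->14
Step 2: Rank sum for X: R1 = 1 + 2 + 3 + 4 + 5 + 8 = 23.
Step 3: U_X = R1 - n1(n1+1)/2 = 23 - 6*7/2 = 23 - 21 = 2.
       U_Y = n1*n2 - U_X = 48 - 2 = 46.
Step 4: No ties, so the exact null distribution of U (based on enumerating the C(14,6) = 3003 equally likely rank assignments) gives the two-sided p-value.
Step 5: p-value = 0.002664; compare to alpha = 0.05. reject H0.

U_X = 2, p = 0.002664, reject H0 at alpha = 0.05.


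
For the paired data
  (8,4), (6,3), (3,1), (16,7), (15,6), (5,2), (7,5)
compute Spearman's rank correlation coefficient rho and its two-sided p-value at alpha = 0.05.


Step 1: Rank x and y separately (midranks; no ties here).
rank(x): 8->5, 6->3, 3->1, 16->7, 15->6, 5->2, 7->4
rank(y): 4->4, 3->3, 1->1, 7->7, 6->6, 2->2, 5->5
Step 2: d_i = R_x(i) - R_y(i); compute d_i^2.
  (5-4)^2=1, (3-3)^2=0, (1-1)^2=0, (7-7)^2=0, (6-6)^2=0, (2-2)^2=0, (4-5)^2=1
sum(d^2) = 2.
Step 3: rho = 1 - 6*2 / (7*(7^2 - 1)) = 1 - 12/336 = 0.964286.
Step 4: Under H0, t = rho * sqrt((n-2)/(1-rho^2)) = 8.1408 ~ t(5).
Step 5: Two-sided p-value from the t-distribution with 5 df = 0.000454.
Step 6: alpha = 0.05. reject H0.

rho = 0.9643, p = 0.000454, reject H0 at alpha = 0.05.


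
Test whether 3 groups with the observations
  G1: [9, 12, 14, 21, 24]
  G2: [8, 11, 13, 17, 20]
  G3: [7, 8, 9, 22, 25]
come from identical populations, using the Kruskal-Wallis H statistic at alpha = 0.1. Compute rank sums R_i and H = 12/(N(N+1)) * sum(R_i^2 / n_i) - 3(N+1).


Step 1: Combine all N = 15 observations and assign midranks.
sorted (value, group, rank): (7,G3,1), (8,G2,2.5), (8,G3,2.5), (9,G1,4.5), (9,G3,4.5), (11,G2,6), (12,G1,7), (13,G2,8), (14,G1,9), (17,G2,10), (20,G2,11), (21,G1,12), (22,G3,13), (24,G1,14), (25,G3,15)
Step 2: Sum ranks within each group.
R_1 = 46.5 (n_1 = 5)
R_2 = 37.5 (n_2 = 5)
R_3 = 36 (n_3 = 5)
Step 3: H = 12/(N(N+1)) * sum(R_i^2/n_i) - 3(N+1)
     = 12/(15*16) * (46.5^2/5 + 37.5^2/5 + 36^2/5) - 3*16
     = 0.050000 * 972.9 - 48
     = 0.645000.
Step 4: Ties present; correction factor C = 1 - 12/(15^3 - 15) = 0.996429. Corrected H = 0.645000 / 0.996429 = 0.647312.
Step 5: Under H0, H ~ chi^2(2); p-value = 0.723499.
Step 6: alpha = 0.1. fail to reject H0.

H = 0.6473, df = 2, p = 0.723499, fail to reject H0.


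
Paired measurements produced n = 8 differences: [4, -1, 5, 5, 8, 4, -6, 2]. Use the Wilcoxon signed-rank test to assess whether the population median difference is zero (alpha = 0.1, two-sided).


Step 1: Drop any zero differences (none here) and take |d_i|.
|d| = [4, 1, 5, 5, 8, 4, 6, 2]
Step 2: Midrank |d_i| (ties get averaged ranks).
ranks: |4|->3.5, |1|->1, |5|->5.5, |5|->5.5, |8|->8, |4|->3.5, |6|->7, |2|->2
Step 3: Attach original signs; sum ranks with positive sign and with negative sign.
W+ = 3.5 + 5.5 + 5.5 + 8 + 3.5 + 2 = 28
W- = 1 + 7 = 8
(Check: W+ + W- = 36 should equal n(n+1)/2 = 36.)
Step 4: Test statistic W = min(W+, W-) = 8.
Step 5: Ties in |d|, so use the tie-corrected normal approximation.
        E[W] = n(n+1)/4 = 8*9/4 = 18.
        Tie groups: |d|=4 (t=2), |d|=5 (t=2); sum(t^3 - t) = 12.
        Var[W] = n(n+1)(2n+1)/24 - sum(t^3-t)/48 = 1224/24 - 12/48 = 50.75.
        z = (W - E[W]) / sqrt(Var[W]) = (8 - 18) / 7.1239 = -1.4037.
        Two-sided p = 2*Phi(z) = 0.160401.
Step 6: alpha = 0.1. fail to reject H0.

W+ = 28, W- = 8, W = min = 8, p = 0.160401, fail to reject H0.


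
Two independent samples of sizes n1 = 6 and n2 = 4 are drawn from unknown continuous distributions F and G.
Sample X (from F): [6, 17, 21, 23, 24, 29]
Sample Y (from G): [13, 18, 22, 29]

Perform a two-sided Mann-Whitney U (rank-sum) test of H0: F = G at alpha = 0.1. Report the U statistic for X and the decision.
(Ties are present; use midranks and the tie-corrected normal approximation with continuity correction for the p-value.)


Step 1: Combine and sort all 10 observations; assign midranks.
sorted (value, group): (6,X), (13,Y), (17,X), (18,Y), (21,X), (22,Y), (23,X), (24,X), (29,X), (29,Y)
ranks: 6->1, 13->2, 17->3, 18->4, 21->5, 22->6, 23->7, 24->8, 29->9.5, 29->9.5
Step 2: Rank sum for X: R1 = 1 + 3 + 5 + 7 + 8 + 9.5 = 33.5.
Step 3: U_X = R1 - n1(n1+1)/2 = 33.5 - 6*7/2 = 33.5 - 21 = 12.5.
       U_Y = n1*n2 - U_X = 24 - 12.5 = 11.5.
Step 4: Ties are present, so use the tie-corrected normal approximation (with continuity correction) for the p-value.
Step 5: p-value = 1.000000; compare to alpha = 0.1. fail to reject H0.

U_X = 12.5, p = 1.000000, fail to reject H0 at alpha = 0.1.


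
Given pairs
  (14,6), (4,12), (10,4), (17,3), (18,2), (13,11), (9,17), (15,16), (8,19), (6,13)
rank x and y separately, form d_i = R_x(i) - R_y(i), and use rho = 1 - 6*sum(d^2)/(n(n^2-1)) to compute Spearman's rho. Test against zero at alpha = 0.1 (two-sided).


Step 1: Rank x and y separately (midranks; no ties here).
rank(x): 14->7, 4->1, 10->5, 17->9, 18->10, 13->6, 9->4, 15->8, 8->3, 6->2
rank(y): 6->4, 12->6, 4->3, 3->2, 2->1, 11->5, 17->9, 16->8, 19->10, 13->7
Step 2: d_i = R_x(i) - R_y(i); compute d_i^2.
  (7-4)^2=9, (1-6)^2=25, (5-3)^2=4, (9-2)^2=49, (10-1)^2=81, (6-5)^2=1, (4-9)^2=25, (8-8)^2=0, (3-10)^2=49, (2-7)^2=25
sum(d^2) = 268.
Step 3: rho = 1 - 6*268 / (10*(10^2 - 1)) = 1 - 1608/990 = -0.624242.
Step 4: Under H0, t = rho * sqrt((n-2)/(1-rho^2)) = -2.2601 ~ t(8).
Step 5: Two-sided p-value from the t-distribution with 8 df = 0.053718.
Step 6: alpha = 0.1. reject H0.

rho = -0.6242, p = 0.053718, reject H0 at alpha = 0.1.


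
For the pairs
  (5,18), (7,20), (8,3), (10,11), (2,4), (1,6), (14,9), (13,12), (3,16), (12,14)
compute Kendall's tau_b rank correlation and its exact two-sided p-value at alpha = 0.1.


Step 1: Enumerate the 45 unordered pairs (i,j) with i<j and classify each by sign(x_j-x_i) * sign(y_j-y_i).
  (1,2):dx=+2,dy=+2->C; (1,3):dx=+3,dy=-15->D; (1,4):dx=+5,dy=-7->D; (1,5):dx=-3,dy=-14->C
  (1,6):dx=-4,dy=-12->C; (1,7):dx=+9,dy=-9->D; (1,8):dx=+8,dy=-6->D; (1,9):dx=-2,dy=-2->C
  (1,10):dx=+7,dy=-4->D; (2,3):dx=+1,dy=-17->D; (2,4):dx=+3,dy=-9->D; (2,5):dx=-5,dy=-16->C
  (2,6):dx=-6,dy=-14->C; (2,7):dx=+7,dy=-11->D; (2,8):dx=+6,dy=-8->D; (2,9):dx=-4,dy=-4->C
  (2,10):dx=+5,dy=-6->D; (3,4):dx=+2,dy=+8->C; (3,5):dx=-6,dy=+1->D; (3,6):dx=-7,dy=+3->D
  (3,7):dx=+6,dy=+6->C; (3,8):dx=+5,dy=+9->C; (3,9):dx=-5,dy=+13->D; (3,10):dx=+4,dy=+11->C
  (4,5):dx=-8,dy=-7->C; (4,6):dx=-9,dy=-5->C; (4,7):dx=+4,dy=-2->D; (4,8):dx=+3,dy=+1->C
  (4,9):dx=-7,dy=+5->D; (4,10):dx=+2,dy=+3->C; (5,6):dx=-1,dy=+2->D; (5,7):dx=+12,dy=+5->C
  (5,8):dx=+11,dy=+8->C; (5,9):dx=+1,dy=+12->C; (5,10):dx=+10,dy=+10->C; (6,7):dx=+13,dy=+3->C
  (6,8):dx=+12,dy=+6->C; (6,9):dx=+2,dy=+10->C; (6,10):dx=+11,dy=+8->C; (7,8):dx=-1,dy=+3->D
  (7,9):dx=-11,dy=+7->D; (7,10):dx=-2,dy=+5->D; (8,9):dx=-10,dy=+4->D; (8,10):dx=-1,dy=+2->D
  (9,10):dx=+9,dy=-2->D
Step 2: C = 23, D = 22, total pairs = 45.
Step 3: tau = (C - D)/(n(n-1)/2) = (23 - 22)/45 = 0.022222.
Step 4: Exact two-sided p-value (enumerate n! = 3628800 permutations of y under H0): p = 1.000000.
Step 5: alpha = 0.1. fail to reject H0.

tau_b = 0.0222 (C=23, D=22), p = 1.000000, fail to reject H0.


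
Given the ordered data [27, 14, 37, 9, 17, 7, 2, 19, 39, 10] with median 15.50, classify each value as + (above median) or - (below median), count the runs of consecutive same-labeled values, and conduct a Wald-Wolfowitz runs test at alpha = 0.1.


Step 1: Compute median = 15.50; label A = above, B = below.
Labels in order: ABABABBAAB  (n_A = 5, n_B = 5)
Step 2: Count runs R = 8.
Step 3: Under H0 (random ordering), E[R] = 2*n_A*n_B/(n_A+n_B) + 1 = 2*5*5/10 + 1 = 6.0000.
        Var[R] = 2*n_A*n_B*(2*n_A*n_B - n_A - n_B) / ((n_A+n_B)^2 * (n_A+n_B-1)) = 2000/900 = 2.2222.
        SD[R] = 1.4907.
Step 4: Continuity-corrected z = (R - 0.5 - E[R]) / SD[R] = (8 - 0.5 - 6.0000) / 1.4907 = 1.0062.
Step 5: Two-sided p-value via normal approximation = 2*(1 - Phi(|z|)) = 0.314305.
Step 6: alpha = 0.1. fail to reject H0.

R = 8, z = 1.0062, p = 0.314305, fail to reject H0.


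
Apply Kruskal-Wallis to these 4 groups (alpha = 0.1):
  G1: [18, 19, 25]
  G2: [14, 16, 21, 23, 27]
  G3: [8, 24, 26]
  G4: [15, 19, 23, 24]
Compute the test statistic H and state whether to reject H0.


Step 1: Combine all N = 15 observations and assign midranks.
sorted (value, group, rank): (8,G3,1), (14,G2,2), (15,G4,3), (16,G2,4), (18,G1,5), (19,G1,6.5), (19,G4,6.5), (21,G2,8), (23,G2,9.5), (23,G4,9.5), (24,G3,11.5), (24,G4,11.5), (25,G1,13), (26,G3,14), (27,G2,15)
Step 2: Sum ranks within each group.
R_1 = 24.5 (n_1 = 3)
R_2 = 38.5 (n_2 = 5)
R_3 = 26.5 (n_3 = 3)
R_4 = 30.5 (n_4 = 4)
Step 3: H = 12/(N(N+1)) * sum(R_i^2/n_i) - 3(N+1)
     = 12/(15*16) * (24.5^2/3 + 38.5^2/5 + 26.5^2/3 + 30.5^2/4) - 3*16
     = 0.050000 * 963.179 - 48
     = 0.158958.
Step 4: Ties present; correction factor C = 1 - 18/(15^3 - 15) = 0.994643. Corrected H = 0.158958 / 0.994643 = 0.159814.
Step 5: Under H0, H ~ chi^2(3); p-value = 0.983800.
Step 6: alpha = 0.1. fail to reject H0.

H = 0.1598, df = 3, p = 0.983800, fail to reject H0.


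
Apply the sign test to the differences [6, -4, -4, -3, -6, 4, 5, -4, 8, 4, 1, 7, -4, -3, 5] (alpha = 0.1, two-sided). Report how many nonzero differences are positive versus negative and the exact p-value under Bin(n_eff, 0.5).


Step 1: Discard zero differences. Original n = 15; n_eff = number of nonzero differences = 15.
Nonzero differences (with sign): +6, -4, -4, -3, -6, +4, +5, -4, +8, +4, +1, +7, -4, -3, +5
Step 2: Count signs: positive = 8, negative = 7.
Step 3: Under H0: P(positive) = 0.5, so the number of positives S ~ Bin(15, 0.5).
Step 4: Two-sided exact p-value = sum of Bin(15,0.5) probabilities at or below the observed probability = 1.000000.
Step 5: alpha = 0.1. fail to reject H0.

n_eff = 15, pos = 8, neg = 7, p = 1.000000, fail to reject H0.
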